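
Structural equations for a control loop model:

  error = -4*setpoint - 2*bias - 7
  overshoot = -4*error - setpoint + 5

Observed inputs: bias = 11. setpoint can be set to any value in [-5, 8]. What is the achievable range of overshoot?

Substituting into the error equation gives error = -4*setpoint - 29.
Substituting into the overshoot equation gives overshoot = 15*setpoint + 121.
Linear in setpoint, so extremes are at the endpoints: setpoint = -5 gives overshoot = 46; setpoint = 8 gives overshoot = 241.

46 to 241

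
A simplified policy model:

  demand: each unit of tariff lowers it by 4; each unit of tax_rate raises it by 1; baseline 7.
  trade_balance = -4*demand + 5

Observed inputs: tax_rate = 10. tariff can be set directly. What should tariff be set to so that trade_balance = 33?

Substituting into the demand equation gives demand = -4*tariff + 17.
Substituting into the trade_balance equation gives trade_balance = 16*tariff - 63.
Solve 16*tariff - 63 = 33: tariff = (33 + 63) / 16 = 6.

tariff = 6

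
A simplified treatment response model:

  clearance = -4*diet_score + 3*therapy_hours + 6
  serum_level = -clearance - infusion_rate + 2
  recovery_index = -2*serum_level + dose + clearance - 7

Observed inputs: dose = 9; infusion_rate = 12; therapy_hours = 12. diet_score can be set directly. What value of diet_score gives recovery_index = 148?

Substituting into the clearance equation gives clearance = -4*diet_score + 42.
serum_level becomes 4*diet_score - 52.
recovery_index becomes -12*diet_score + 148.
Solve -12*diet_score + 148 = 148: diet_score = (148 - 148) / -12 = 0.

diet_score = 0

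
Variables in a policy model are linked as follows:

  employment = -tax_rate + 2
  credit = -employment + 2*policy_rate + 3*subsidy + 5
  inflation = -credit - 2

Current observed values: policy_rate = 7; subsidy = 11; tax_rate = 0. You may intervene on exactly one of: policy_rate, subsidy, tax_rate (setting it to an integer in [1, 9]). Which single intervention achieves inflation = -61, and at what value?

Intervening on policy_rate: inflation = -2*policy_rate - 38. Reaching -61 requires policy_rate = 23/2, not an integer.
Intervening on subsidy: inflation = -3*subsidy - 19. Reaching -61 requires subsidy = 14, outside [1, 9].
Intervening on tax_rate: with other inputs at their observed values, inflation = -tax_rate - 52. Solving for -61 gives tax_rate = 9, within [1, 9].

set tax_rate = 9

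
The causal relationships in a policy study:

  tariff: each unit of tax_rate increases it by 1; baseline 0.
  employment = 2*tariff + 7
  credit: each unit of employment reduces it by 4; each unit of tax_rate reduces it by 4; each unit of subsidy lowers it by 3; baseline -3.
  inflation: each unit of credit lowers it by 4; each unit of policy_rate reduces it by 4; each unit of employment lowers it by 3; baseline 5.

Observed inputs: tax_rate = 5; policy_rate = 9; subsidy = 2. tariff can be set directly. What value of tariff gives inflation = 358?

tariff = 7

Intervening on tariff fixes its value directly, overriding its dependence on tax_rate.
Substituting into the credit equation gives credit = -8*tariff - 57.
Substituting into the inflation equation gives inflation = 26*tariff + 176.
Solve 26*tariff + 176 = 358: tariff = (358 - 176) / 26 = 7.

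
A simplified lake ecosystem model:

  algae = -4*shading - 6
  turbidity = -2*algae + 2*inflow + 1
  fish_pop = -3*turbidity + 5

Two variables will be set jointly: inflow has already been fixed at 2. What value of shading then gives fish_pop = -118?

shading = 3

With inflow held at 2:
Substituting into the turbidity equation gives turbidity = 8*shading + 17.
So fish_pop = -24*shading - 46.
Solve -24*shading - 46 = -118: shading = (-118 + 46) / -24 = 3.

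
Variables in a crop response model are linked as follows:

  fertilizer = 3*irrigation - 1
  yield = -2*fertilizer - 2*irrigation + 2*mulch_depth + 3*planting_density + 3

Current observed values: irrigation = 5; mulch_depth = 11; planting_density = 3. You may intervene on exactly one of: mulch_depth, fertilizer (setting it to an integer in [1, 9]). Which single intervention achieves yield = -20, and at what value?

set mulch_depth = 3

Intervening on mulch_depth: with other inputs at their observed values, yield = 2*mulch_depth - 26. Solving for -20 gives mulch_depth = 3, within [1, 9].
Intervening on fertilizer: yield = -2*fertilizer + 24. Reaching -20 requires fertilizer = 22, outside [1, 9].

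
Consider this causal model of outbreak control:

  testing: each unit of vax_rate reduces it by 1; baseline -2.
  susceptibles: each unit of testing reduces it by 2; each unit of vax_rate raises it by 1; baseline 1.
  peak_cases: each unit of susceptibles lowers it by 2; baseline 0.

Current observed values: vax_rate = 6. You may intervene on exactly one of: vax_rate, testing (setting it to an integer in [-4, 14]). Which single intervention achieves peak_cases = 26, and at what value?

set testing = 10

Intervening on vax_rate: peak_cases = -6*vax_rate - 10. Reaching 26 requires vax_rate = -6, outside [-4, 14].
Intervening on testing: with other inputs at their observed values, peak_cases = 4*testing - 14. Solving for 26 gives testing = 10, within [-4, 14].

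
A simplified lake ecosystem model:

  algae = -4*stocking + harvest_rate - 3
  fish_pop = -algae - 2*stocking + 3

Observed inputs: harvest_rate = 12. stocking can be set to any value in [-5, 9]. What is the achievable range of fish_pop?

-16 to 12

Substituting into the algae equation gives algae = -4*stocking + 9.
fish_pop becomes 2*stocking - 6.
Linear in stocking, so extremes are at the endpoints: stocking = -5 gives fish_pop = -16; stocking = 9 gives fish_pop = 12.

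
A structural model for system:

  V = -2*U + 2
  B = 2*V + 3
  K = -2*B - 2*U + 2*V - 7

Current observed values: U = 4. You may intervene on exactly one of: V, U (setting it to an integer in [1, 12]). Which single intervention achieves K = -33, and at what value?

Intervening on V: with other inputs at their observed values, K = -2*V - 21. Solving for -33 gives V = 6, within [1, 12].
Intervening on U: K = 2*U - 17. Reaching -33 requires U = -8, outside [1, 12].

set V = 6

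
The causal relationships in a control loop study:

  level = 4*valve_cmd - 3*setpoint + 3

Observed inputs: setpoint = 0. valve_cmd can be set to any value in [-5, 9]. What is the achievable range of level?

Substituting into the level equation gives level = 4*valve_cmd + 3.
Linear in valve_cmd, so extremes are at the endpoints: valve_cmd = -5 gives level = -17; valve_cmd = 9 gives level = 39.

-17 to 39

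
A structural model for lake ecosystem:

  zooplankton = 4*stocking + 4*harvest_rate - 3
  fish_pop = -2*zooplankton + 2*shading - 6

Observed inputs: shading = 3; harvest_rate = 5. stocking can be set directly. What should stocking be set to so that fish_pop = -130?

stocking = 12

Substituting into the zooplankton equation gives zooplankton = 4*stocking + 17.
So fish_pop = -8*stocking - 34.
Solve -8*stocking - 34 = -130: stocking = (-130 + 34) / -8 = 12.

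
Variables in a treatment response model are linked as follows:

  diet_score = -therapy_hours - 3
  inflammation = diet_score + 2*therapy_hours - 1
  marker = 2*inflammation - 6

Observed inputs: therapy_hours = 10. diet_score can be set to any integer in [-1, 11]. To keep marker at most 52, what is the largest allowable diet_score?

Intervening on diet_score fixes its value directly, overriding its dependence on therapy_hours.
Substituting into the inflammation equation gives inflammation = diet_score + 19.
This gives marker = 2*diet_score + 32.
Require 2*diet_score + 32 ≤ 52, so diet_score ≤ 10.
The largest integer in [-1, 11] satisfying this is 10.

diet_score = 10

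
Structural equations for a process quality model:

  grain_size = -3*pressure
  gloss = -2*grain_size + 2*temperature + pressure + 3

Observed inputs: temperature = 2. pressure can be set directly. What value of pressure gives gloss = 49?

Substituting into the gloss equation gives gloss = 7*pressure + 7.
Solve 7*pressure + 7 = 49: pressure = (49 - 7) / 7 = 6.

pressure = 6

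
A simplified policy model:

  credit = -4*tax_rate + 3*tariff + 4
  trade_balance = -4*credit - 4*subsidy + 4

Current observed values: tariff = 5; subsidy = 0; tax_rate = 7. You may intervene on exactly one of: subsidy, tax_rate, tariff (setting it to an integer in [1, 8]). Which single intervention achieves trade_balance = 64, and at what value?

Intervening on subsidy: trade_balance = -4*subsidy + 40. Reaching 64 requires subsidy = -6, outside [1, 8].
Intervening on tax_rate: trade_balance = 16*tax_rate - 72. Reaching 64 requires tax_rate = 17/2, not an integer.
Intervening on tariff: with other inputs at their observed values, trade_balance = -12*tariff + 100. Solving for 64 gives tariff = 3, within [1, 8].

set tariff = 3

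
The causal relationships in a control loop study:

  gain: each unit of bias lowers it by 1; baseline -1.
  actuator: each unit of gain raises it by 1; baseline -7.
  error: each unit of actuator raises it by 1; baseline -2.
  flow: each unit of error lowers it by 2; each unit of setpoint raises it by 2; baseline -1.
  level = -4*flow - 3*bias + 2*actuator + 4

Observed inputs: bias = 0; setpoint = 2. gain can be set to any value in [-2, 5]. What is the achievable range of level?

-114 to -44

Intervening on gain fixes its value directly, overriding its dependence on bias.
Substituting into the error equation gives error = gain - 9.
So flow = -2*gain + 21.
So level = 10*gain - 94.
Linear in gain, so extremes are at the endpoints: gain = -2 gives level = -114; gain = 5 gives level = -44.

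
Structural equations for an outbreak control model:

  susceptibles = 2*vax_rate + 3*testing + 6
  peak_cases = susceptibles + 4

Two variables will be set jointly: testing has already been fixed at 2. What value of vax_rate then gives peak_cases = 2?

vax_rate = -7

With testing held at 2:
Substituting into the susceptibles equation gives susceptibles = 2*vax_rate + 12.
peak_cases becomes 2*vax_rate + 16.
Solve 2*vax_rate + 16 = 2: vax_rate = (2 - 16) / 2 = -7.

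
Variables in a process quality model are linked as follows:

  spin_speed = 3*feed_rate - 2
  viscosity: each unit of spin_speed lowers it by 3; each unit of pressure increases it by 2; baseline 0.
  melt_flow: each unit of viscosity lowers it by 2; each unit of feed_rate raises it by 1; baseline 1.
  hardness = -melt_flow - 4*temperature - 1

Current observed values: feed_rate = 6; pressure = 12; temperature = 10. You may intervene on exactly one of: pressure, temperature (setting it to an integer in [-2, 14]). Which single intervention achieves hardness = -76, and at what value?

set temperature = 5

Intervening on pressure: hardness = 4*pressure - 144. Reaching -76 requires pressure = 17, outside [-2, 14].
Intervening on temperature: with other inputs at their observed values, hardness = -4*temperature - 56. Solving for -76 gives temperature = 5, within [-2, 14].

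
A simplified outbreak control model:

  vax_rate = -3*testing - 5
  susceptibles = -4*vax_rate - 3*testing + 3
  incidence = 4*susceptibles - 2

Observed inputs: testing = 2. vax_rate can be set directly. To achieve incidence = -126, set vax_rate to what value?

vax_rate = 7

Intervening on vax_rate fixes its value directly, overriding its dependence on testing.
Substituting into the susceptibles equation gives susceptibles = -4*vax_rate - 3.
Substituting into the incidence equation gives incidence = -16*vax_rate - 14.
Solve -16*vax_rate - 14 = -126: vax_rate = (-126 + 14) / -16 = 7.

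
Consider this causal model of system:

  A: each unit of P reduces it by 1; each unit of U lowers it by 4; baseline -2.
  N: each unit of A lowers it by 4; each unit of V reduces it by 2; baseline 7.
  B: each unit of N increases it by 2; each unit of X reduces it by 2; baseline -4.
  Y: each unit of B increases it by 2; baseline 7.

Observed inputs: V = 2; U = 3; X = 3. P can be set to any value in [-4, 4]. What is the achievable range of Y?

159 to 287

Substituting into the A equation gives A = -P - 14.
N becomes 4*P + 59.
Substituting into the B equation gives B = 8*P + 108.
Y becomes 16*P + 223.
Linear in P, so extremes are at the endpoints: P = -4 gives Y = 159; P = 4 gives Y = 287.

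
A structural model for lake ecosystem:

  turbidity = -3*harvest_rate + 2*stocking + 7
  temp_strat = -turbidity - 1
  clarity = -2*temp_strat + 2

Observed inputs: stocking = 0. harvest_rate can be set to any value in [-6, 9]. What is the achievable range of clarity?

-36 to 54

Substituting into the turbidity equation gives turbidity = -3*harvest_rate + 7.
Substituting into the temp_strat equation gives temp_strat = 3*harvest_rate - 8.
clarity becomes -6*harvest_rate + 18.
Linear in harvest_rate, so extremes are at the endpoints: harvest_rate = -6 gives clarity = 54; harvest_rate = 9 gives clarity = -36.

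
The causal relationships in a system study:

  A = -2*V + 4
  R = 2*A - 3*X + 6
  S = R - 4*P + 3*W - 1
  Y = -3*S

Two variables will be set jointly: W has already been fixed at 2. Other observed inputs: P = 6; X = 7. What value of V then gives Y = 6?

V = -6

With W held at 2:
Substituting into the R equation gives R = -4*V - 7.
Substituting into the S equation gives S = -4*V - 26.
So Y = 12*V + 78.
Solve 12*V + 78 = 6: V = (6 - 78) / 12 = -6.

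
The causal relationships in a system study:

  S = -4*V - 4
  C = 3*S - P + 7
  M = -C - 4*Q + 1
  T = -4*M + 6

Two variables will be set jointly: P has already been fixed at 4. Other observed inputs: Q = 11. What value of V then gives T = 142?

With P held at 4:
Substituting into the C equation gives C = -12*V - 9.
Substituting into the M equation gives M = 12*V - 34.
Substituting into the T equation gives T = -48*V + 142.
Solve -48*V + 142 = 142: V = (142 - 142) / -48 = 0.

V = 0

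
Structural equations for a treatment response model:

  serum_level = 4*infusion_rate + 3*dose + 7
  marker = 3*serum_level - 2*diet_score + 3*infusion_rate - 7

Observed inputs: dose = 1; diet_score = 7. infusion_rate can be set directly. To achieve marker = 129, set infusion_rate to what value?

Substituting into the serum_level equation gives serum_level = 4*infusion_rate + 10.
So marker = 15*infusion_rate + 9.
Solve 15*infusion_rate + 9 = 129: infusion_rate = (129 - 9) / 15 = 8.

infusion_rate = 8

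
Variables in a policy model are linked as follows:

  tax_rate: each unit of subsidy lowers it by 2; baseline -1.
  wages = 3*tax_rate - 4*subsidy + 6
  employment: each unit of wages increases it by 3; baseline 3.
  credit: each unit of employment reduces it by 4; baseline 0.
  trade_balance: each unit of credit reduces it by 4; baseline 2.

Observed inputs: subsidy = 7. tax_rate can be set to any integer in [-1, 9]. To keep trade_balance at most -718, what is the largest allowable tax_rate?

tax_rate = 2

Intervening on tax_rate fixes its value directly, overriding its dependence on subsidy.
Substituting into the wages equation gives wages = 3*tax_rate - 22.
Substituting into the employment equation gives employment = 9*tax_rate - 63.
This gives credit = -36*tax_rate + 252.
So trade_balance = 144*tax_rate - 1006.
Require 144*tax_rate - 1006 ≤ -718, so tax_rate ≤ 2.
The largest integer in [-1, 9] satisfying this is 2.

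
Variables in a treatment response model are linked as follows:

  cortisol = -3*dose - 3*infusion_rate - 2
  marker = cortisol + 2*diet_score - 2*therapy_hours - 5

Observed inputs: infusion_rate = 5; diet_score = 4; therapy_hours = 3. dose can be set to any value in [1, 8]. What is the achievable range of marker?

-44 to -23

Substituting into the cortisol equation gives cortisol = -3*dose - 17.
Substituting into the marker equation gives marker = -3*dose - 20.
Linear in dose, so extremes are at the endpoints: dose = 1 gives marker = -23; dose = 8 gives marker = -44.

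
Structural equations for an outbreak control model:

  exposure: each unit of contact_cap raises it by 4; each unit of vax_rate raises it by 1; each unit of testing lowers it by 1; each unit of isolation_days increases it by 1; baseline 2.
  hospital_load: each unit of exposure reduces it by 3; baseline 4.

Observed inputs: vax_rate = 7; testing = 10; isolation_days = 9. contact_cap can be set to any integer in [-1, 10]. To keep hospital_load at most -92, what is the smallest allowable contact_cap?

contact_cap = 6

Substituting into the exposure equation gives exposure = 4*contact_cap + 8.
Substituting into the hospital_load equation gives hospital_load = -12*contact_cap - 20.
Require -12*contact_cap - 20 ≤ -92, so contact_cap ≥ 6.
The smallest integer in [-1, 10] satisfying this is 6.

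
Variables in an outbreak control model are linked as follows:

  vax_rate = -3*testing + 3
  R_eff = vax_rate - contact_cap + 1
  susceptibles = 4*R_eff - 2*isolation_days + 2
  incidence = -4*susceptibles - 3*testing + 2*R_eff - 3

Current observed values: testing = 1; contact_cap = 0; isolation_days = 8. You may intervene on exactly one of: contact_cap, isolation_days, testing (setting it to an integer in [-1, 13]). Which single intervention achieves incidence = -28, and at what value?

Intervening on contact_cap: incidence = 14*contact_cap + 36. Reaching -28 requires contact_cap = -32/7, not an integer.
Intervening on isolation_days: with other inputs at their observed values, incidence = 8*isolation_days - 28. Solving for -28 gives isolation_days = 0, within [-1, 13].
Intervening on testing: incidence = 39*testing - 3. Reaching -28 requires testing = -25/39, not an integer.

set isolation_days = 0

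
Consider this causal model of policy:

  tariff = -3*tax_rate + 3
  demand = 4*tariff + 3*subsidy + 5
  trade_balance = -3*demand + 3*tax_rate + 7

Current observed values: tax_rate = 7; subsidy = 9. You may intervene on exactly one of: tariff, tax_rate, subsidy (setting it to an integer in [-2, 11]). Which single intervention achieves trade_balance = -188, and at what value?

set tariff = 10

Intervening on tariff: with other inputs at their observed values, trade_balance = -12*tariff - 68. Solving for -188 gives tariff = 10, within [-2, 11].
Intervening on tax_rate: trade_balance = 39*tax_rate - 125. Reaching -188 requires tax_rate = -21/13, not an integer.
Intervening on subsidy: trade_balance = -9*subsidy + 229. Reaching -188 requires subsidy = 139/3, not an integer.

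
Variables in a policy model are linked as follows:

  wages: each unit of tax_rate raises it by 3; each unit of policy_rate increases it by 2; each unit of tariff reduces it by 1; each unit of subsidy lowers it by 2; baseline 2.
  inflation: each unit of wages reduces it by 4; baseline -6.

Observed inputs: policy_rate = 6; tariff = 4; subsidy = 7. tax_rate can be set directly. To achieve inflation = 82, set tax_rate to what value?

tax_rate = -6

Substituting into the wages equation gives wages = 3*tax_rate - 4.
Substituting into the inflation equation gives inflation = -12*tax_rate + 10.
Solve -12*tax_rate + 10 = 82: tax_rate = (82 - 10) / -12 = -6.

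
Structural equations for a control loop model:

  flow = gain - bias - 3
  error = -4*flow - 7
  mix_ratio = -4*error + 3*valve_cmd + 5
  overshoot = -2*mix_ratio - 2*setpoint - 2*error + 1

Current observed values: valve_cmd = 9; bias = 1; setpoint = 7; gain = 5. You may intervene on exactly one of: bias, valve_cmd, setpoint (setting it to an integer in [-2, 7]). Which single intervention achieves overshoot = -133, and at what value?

set setpoint = 2

Intervening on bias: overshoot = 24*bias - 167. Reaching -133 requires bias = 17/12, not an integer.
Intervening on valve_cmd: overshoot = -6*valve_cmd - 89. Reaching -133 requires valve_cmd = 22/3, not an integer.
Intervening on setpoint: with other inputs at their observed values, overshoot = -2*setpoint - 129. Solving for -133 gives setpoint = 2, within [-2, 7].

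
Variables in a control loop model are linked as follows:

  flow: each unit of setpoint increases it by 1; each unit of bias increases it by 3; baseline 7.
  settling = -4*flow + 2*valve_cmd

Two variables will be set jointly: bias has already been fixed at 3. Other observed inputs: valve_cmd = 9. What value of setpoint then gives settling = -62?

setpoint = 4

With bias held at 3:
Substituting into the flow equation gives flow = setpoint + 16.
This gives settling = -4*setpoint - 46.
Solve -4*setpoint - 46 = -62: setpoint = (-62 + 46) / -4 = 4.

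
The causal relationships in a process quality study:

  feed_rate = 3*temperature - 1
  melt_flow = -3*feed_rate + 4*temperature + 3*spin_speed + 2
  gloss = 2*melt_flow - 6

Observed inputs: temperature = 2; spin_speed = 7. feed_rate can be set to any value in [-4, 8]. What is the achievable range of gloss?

Intervening on feed_rate fixes its value directly, overriding its dependence on temperature.
Substituting into the melt_flow equation gives melt_flow = -3*feed_rate + 31.
This gives gloss = -6*feed_rate + 56.
Linear in feed_rate, so extremes are at the endpoints: feed_rate = -4 gives gloss = 80; feed_rate = 8 gives gloss = 8.

8 to 80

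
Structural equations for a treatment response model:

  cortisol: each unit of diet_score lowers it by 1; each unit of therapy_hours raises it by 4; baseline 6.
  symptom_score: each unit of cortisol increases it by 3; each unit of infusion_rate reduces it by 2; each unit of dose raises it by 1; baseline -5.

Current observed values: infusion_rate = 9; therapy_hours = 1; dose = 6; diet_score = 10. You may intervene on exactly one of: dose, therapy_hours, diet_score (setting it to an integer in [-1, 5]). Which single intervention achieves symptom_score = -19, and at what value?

Intervening on dose: with other inputs at their observed values, symptom_score = dose - 23. Solving for -19 gives dose = 4, within [-1, 5].
Intervening on therapy_hours: symptom_score = 12*therapy_hours - 29. Reaching -19 requires therapy_hours = 5/6, not an integer.
Intervening on diet_score: symptom_score = -3*diet_score + 13. Reaching -19 requires diet_score = 32/3, not an integer.

set dose = 4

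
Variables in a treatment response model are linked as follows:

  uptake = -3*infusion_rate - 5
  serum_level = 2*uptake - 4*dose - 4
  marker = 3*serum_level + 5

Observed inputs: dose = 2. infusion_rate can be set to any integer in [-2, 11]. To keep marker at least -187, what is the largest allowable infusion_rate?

Substituting into the serum_level equation gives serum_level = -6*infusion_rate - 22.
Substituting into the marker equation gives marker = -18*infusion_rate - 61.
Require -18*infusion_rate - 61 ≥ -187, so infusion_rate ≤ 7.
The largest integer in [-2, 11] satisfying this is 7.

infusion_rate = 7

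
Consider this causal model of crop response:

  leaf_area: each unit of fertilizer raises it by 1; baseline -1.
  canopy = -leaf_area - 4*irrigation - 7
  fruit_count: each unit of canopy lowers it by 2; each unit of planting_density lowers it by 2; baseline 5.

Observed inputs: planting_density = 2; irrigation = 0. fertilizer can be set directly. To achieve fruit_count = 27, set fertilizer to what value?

Substituting into the canopy equation gives canopy = -fertilizer - 6.
This gives fruit_count = 2*fertilizer + 13.
Solve 2*fertilizer + 13 = 27: fertilizer = (27 - 13) / 2 = 7.

fertilizer = 7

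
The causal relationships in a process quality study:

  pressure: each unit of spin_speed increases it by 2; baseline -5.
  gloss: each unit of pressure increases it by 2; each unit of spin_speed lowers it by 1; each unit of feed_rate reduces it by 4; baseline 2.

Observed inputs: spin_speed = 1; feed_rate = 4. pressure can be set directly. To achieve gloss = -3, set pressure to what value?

Intervening on pressure fixes its value directly, overriding its dependence on spin_speed.
Substituting into the gloss equation gives gloss = 2*pressure - 15.
Solve 2*pressure - 15 = -3: pressure = (-3 + 15) / 2 = 6.

pressure = 6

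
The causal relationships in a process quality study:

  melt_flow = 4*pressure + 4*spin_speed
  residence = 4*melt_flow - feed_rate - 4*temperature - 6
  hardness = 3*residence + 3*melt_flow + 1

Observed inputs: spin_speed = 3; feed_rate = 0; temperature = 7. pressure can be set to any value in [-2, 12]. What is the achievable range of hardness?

-41 to 799

Substituting into the melt_flow equation gives melt_flow = 4*pressure + 12.
So residence = 16*pressure + 14.
hardness becomes 60*pressure + 79.
Linear in pressure, so extremes are at the endpoints: pressure = -2 gives hardness = -41; pressure = 12 gives hardness = 799.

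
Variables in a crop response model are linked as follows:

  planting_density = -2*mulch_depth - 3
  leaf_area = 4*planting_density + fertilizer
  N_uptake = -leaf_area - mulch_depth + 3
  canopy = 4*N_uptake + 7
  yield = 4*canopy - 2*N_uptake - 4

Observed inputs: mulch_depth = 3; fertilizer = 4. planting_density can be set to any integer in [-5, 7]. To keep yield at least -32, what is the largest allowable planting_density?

Intervening on planting_density fixes its value directly, overriding its dependence on mulch_depth.
Substituting into the leaf_area equation gives leaf_area = 4*planting_density + 4.
This gives N_uptake = -4*planting_density - 4.
Substituting into the canopy equation gives canopy = -16*planting_density - 9.
So yield = -56*planting_density - 32.
Require -56*planting_density - 32 ≥ -32, so planting_density ≤ 0.
The largest integer in [-5, 7] satisfying this is 0.

planting_density = 0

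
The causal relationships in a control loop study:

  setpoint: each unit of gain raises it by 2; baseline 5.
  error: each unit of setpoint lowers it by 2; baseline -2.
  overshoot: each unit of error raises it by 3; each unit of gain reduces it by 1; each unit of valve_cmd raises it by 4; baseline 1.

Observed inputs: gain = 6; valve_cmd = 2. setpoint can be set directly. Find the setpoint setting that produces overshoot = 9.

Intervening on setpoint fixes its value directly, overriding its dependence on gain.
Substituting into the overshoot equation gives overshoot = -6*setpoint - 3.
Solve -6*setpoint - 3 = 9: setpoint = (9 + 3) / -6 = -2.

setpoint = -2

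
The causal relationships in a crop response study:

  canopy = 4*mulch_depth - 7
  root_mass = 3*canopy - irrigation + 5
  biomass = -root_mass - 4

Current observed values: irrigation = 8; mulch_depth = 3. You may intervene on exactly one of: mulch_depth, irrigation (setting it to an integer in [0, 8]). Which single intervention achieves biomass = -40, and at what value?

Intervening on mulch_depth: with other inputs at their observed values, biomass = -12*mulch_depth + 20. Solving for -40 gives mulch_depth = 5, within [0, 8].
Intervening on irrigation: biomass = irrigation - 24. Reaching -40 requires irrigation = -16, outside [0, 8].

set mulch_depth = 5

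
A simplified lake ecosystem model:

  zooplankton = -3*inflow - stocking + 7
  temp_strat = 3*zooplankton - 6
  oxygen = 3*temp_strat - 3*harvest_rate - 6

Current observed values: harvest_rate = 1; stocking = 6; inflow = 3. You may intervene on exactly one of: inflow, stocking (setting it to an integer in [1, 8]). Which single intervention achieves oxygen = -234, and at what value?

Intervening on inflow: with other inputs at their observed values, oxygen = -27*inflow - 18. Solving for -234 gives inflow = 8, within [1, 8].
Intervening on stocking: oxygen = -9*stocking - 45. Reaching -234 requires stocking = 21, outside [1, 8].

set inflow = 8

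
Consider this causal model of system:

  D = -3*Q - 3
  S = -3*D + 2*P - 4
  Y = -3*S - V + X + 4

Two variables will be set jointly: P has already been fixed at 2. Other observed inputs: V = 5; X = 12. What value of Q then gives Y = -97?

With P held at 2:
Substituting into the S equation gives S = 9*Q + 9.
This gives Y = -27*Q - 16.
Solve -27*Q - 16 = -97: Q = (-97 + 16) / -27 = 3.

Q = 3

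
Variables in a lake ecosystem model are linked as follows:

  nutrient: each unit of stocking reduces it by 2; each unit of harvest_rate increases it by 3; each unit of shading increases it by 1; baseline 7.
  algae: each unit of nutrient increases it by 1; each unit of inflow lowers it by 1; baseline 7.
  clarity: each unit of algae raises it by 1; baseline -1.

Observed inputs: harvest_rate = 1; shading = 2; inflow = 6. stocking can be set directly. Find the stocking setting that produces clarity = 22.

Substituting into the nutrient equation gives nutrient = -2*stocking + 12.
This gives algae = -2*stocking + 13.
Substituting into the clarity equation gives clarity = -2*stocking + 12.
Solve -2*stocking + 12 = 22: stocking = (22 - 12) / -2 = -5.

stocking = -5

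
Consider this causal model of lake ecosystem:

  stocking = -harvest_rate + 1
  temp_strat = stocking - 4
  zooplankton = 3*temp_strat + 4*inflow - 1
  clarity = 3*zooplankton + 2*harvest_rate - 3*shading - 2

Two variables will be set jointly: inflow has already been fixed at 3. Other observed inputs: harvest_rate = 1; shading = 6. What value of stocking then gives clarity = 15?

With inflow held at 3:
Intervening on stocking fixes its value directly, overriding its dependence on harvest_rate.
Substituting into the zooplankton equation gives zooplankton = 3*stocking - 1.
clarity becomes 9*stocking - 21.
Solve 9*stocking - 21 = 15: stocking = (15 + 21) / 9 = 4.

stocking = 4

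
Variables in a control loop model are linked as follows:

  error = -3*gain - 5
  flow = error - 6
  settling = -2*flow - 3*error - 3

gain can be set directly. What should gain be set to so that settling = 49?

Substituting into the flow equation gives flow = -3*gain - 11.
This gives settling = 15*gain + 34.
Solve 15*gain + 34 = 49: gain = (49 - 34) / 15 = 1.

gain = 1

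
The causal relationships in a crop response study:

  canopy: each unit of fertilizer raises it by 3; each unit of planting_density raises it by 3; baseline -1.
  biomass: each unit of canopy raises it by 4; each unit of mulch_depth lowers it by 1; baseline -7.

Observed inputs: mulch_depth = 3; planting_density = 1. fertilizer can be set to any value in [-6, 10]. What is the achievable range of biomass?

-74 to 118

Substituting into the canopy equation gives canopy = 3*fertilizer + 2.
Substituting into the biomass equation gives biomass = 12*fertilizer - 2.
Linear in fertilizer, so extremes are at the endpoints: fertilizer = -6 gives biomass = -74; fertilizer = 10 gives biomass = 118.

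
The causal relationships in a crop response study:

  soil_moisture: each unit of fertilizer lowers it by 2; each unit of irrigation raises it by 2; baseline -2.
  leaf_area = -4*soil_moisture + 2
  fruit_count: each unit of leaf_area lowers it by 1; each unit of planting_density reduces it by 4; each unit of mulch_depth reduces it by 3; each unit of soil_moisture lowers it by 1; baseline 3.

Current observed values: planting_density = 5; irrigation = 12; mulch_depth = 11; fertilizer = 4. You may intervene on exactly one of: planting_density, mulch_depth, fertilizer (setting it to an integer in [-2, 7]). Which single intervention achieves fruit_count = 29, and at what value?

Intervening on planting_density: fruit_count = -4*planting_density + 10. Reaching 29 requires planting_density = -19/4, not an integer.
Intervening on mulch_depth: with other inputs at their observed values, fruit_count = -3*mulch_depth + 23. Solving for 29 gives mulch_depth = -2, within [-2, 7].
Intervening on fertilizer: fruit_count = -6*fertilizer + 14. Reaching 29 requires fertilizer = -5/2, not an integer.

set mulch_depth = -2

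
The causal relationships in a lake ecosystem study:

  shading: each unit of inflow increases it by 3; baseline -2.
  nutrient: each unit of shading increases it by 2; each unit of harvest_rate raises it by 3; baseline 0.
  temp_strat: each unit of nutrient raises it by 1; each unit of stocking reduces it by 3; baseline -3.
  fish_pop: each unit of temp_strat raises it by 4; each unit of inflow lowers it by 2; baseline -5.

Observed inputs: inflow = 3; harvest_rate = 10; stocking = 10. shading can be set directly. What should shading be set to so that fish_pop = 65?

Intervening on shading fixes its value directly, overriding its dependence on inflow.
Substituting into the nutrient equation gives nutrient = 2*shading + 30.
This gives temp_strat = 2*shading - 3.
Substituting into the fish_pop equation gives fish_pop = 8*shading - 23.
Solve 8*shading - 23 = 65: shading = (65 + 23) / 8 = 11.

shading = 11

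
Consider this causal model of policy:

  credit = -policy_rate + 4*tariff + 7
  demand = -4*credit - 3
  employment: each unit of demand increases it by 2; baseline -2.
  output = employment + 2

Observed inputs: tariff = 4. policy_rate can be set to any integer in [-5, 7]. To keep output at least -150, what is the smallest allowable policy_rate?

Substituting into the credit equation gives credit = -policy_rate + 23.
So demand = 4*policy_rate - 95.
So employment = 8*policy_rate - 192.
Substituting into the output equation gives output = 8*policy_rate - 190.
Require 8*policy_rate - 190 ≥ -150, so policy_rate ≥ 5.
The smallest integer in [-5, 7] satisfying this is 5.

policy_rate = 5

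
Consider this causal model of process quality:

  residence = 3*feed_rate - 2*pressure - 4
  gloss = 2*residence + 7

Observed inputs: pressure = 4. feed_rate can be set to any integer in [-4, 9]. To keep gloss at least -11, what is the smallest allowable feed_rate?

Substituting into the residence equation gives residence = 3*feed_rate - 12.
gloss becomes 6*feed_rate - 17.
Require 6*feed_rate - 17 ≥ -11, so feed_rate ≥ 1.
The smallest integer in [-4, 9] satisfying this is 1.

feed_rate = 1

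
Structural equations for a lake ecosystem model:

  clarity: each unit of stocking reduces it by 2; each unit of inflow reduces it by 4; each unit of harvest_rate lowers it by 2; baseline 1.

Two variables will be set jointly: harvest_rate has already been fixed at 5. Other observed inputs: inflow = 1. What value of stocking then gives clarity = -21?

stocking = 4

With harvest_rate held at 5:
Substituting into the clarity equation gives clarity = -2*stocking - 13.
Solve -2*stocking - 13 = -21: stocking = (-21 + 13) / -2 = 4.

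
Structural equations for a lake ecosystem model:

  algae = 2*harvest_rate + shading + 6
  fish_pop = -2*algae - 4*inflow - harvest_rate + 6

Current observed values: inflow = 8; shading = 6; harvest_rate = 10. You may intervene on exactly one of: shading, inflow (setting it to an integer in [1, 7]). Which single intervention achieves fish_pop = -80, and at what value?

set inflow = 3

Intervening on shading: fish_pop = -2*shading - 88. Reaching -80 requires shading = -4, outside [1, 7].
Intervening on inflow: with other inputs at their observed values, fish_pop = -4*inflow - 68. Solving for -80 gives inflow = 3, within [1, 7].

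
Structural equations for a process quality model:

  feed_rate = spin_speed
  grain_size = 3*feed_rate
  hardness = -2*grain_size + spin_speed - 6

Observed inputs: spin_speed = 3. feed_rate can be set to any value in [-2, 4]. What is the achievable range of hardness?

-27 to 9

Intervening on feed_rate fixes its value directly, overriding its dependence on spin_speed.
Substituting into the hardness equation gives hardness = -6*feed_rate - 3.
Linear in feed_rate, so extremes are at the endpoints: feed_rate = -2 gives hardness = 9; feed_rate = 4 gives hardness = -27.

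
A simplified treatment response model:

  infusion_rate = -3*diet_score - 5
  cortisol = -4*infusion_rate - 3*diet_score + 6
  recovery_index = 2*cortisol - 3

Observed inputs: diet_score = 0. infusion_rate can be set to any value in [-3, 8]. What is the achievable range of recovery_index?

-55 to 33

Intervening on infusion_rate fixes its value directly, overriding its dependence on diet_score.
Substituting into the cortisol equation gives cortisol = -4*infusion_rate + 6.
Substituting into the recovery_index equation gives recovery_index = -8*infusion_rate + 9.
Linear in infusion_rate, so extremes are at the endpoints: infusion_rate = -3 gives recovery_index = 33; infusion_rate = 8 gives recovery_index = -55.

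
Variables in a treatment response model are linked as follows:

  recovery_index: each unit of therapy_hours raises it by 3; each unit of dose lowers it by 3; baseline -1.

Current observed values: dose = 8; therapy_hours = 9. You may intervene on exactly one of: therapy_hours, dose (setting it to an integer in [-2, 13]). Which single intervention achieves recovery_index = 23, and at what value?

Intervening on therapy_hours: recovery_index = 3*therapy_hours - 25. Reaching 23 requires therapy_hours = 16, outside [-2, 13].
Intervening on dose: with other inputs at their observed values, recovery_index = -3*dose + 26. Solving for 23 gives dose = 1, within [-2, 13].

set dose = 1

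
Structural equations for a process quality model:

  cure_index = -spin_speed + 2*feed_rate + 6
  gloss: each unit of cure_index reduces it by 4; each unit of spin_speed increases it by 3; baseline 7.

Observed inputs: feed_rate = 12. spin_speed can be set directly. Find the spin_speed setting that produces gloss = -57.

Substituting into the cure_index equation gives cure_index = -spin_speed + 30.
Substituting into the gloss equation gives gloss = 7*spin_speed - 113.
Solve 7*spin_speed - 113 = -57: spin_speed = (-57 + 113) / 7 = 8.

spin_speed = 8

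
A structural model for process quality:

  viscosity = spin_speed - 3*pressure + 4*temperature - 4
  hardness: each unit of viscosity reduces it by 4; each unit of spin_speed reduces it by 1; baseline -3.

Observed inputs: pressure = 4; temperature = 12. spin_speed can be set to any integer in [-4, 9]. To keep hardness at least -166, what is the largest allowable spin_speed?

spin_speed = 7

Substituting into the viscosity equation gives viscosity = spin_speed + 32.
Substituting into the hardness equation gives hardness = -5*spin_speed - 131.
Require -5*spin_speed - 131 ≥ -166, so spin_speed ≤ 7.
The largest integer in [-4, 9] satisfying this is 7.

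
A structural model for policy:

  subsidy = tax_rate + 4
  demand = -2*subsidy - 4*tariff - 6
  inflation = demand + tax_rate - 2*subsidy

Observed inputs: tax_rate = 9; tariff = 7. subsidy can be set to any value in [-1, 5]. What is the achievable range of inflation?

Intervening on subsidy fixes its value directly, overriding its dependence on tax_rate.
Substituting into the demand equation gives demand = -2*subsidy - 34.
This gives inflation = -4*subsidy - 25.
Linear in subsidy, so extremes are at the endpoints: subsidy = -1 gives inflation = -21; subsidy = 5 gives inflation = -45.

-45 to -21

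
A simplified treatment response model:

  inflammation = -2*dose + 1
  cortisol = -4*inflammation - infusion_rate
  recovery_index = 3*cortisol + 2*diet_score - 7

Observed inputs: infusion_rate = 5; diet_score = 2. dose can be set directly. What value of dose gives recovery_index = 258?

dose = 12

Substituting into the cortisol equation gives cortisol = 8*dose - 9.
Substituting into the recovery_index equation gives recovery_index = 24*dose - 30.
Solve 24*dose - 30 = 258: dose = (258 + 30) / 24 = 12.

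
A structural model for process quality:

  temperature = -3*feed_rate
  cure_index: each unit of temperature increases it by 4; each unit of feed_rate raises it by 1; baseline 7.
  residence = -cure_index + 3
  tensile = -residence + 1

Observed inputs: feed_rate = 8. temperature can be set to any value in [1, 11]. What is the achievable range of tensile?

17 to 57

Intervening on temperature fixes its value directly, overriding its dependence on feed_rate.
Substituting into the cure_index equation gives cure_index = 4*temperature + 15.
Substituting into the residence equation gives residence = -4*temperature - 12.
Substituting into the tensile equation gives tensile = 4*temperature + 13.
Linear in temperature, so extremes are at the endpoints: temperature = 1 gives tensile = 17; temperature = 11 gives tensile = 57.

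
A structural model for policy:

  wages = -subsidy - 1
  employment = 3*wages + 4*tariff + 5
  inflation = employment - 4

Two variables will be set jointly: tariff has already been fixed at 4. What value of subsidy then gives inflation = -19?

With tariff held at 4:
Substituting into the employment equation gives employment = -3*subsidy + 18.
inflation becomes -3*subsidy + 14.
Solve -3*subsidy + 14 = -19: subsidy = (-19 - 14) / -3 = 11.

subsidy = 11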